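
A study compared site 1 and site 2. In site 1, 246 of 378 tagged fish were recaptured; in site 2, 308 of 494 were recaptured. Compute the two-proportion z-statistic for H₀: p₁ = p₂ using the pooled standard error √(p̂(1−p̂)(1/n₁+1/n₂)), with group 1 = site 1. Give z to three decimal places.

z = 0.830

p̂₁ = 246/378 = 0.65079, p̂₂ = 308/494 = 0.62348.
Pooled p̂ = (246+308)/(378+494) = 554/872 = 0.63532.
Pooled SE = √[0.2316882·0.00466979] ≈ 0.032893.
z = (p̂₁ − p̂₂)/SE = (0.65079 − 0.62348)/0.032893 = 0.02731/0.032893 = 0.830.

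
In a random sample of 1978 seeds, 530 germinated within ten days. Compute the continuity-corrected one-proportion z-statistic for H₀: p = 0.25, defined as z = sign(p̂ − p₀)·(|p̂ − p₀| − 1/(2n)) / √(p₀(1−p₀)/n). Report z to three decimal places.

z = 1.817

The sample proportion is 530/1978 = 0.26795. p̂ − p₀ = 0.017947.
Continuity correction 1/(2n) = 1/3956 = 0.000253.
Corrected numerator: |0.017947| − 0.000253 = 0.017694.
Under H₀, SE = √(p₀(1−p₀)/n) = √(0.25·0.75/1978) = √0.000094793 = 0.009736.
z = (+)0.017694/0.009736 = 1.817.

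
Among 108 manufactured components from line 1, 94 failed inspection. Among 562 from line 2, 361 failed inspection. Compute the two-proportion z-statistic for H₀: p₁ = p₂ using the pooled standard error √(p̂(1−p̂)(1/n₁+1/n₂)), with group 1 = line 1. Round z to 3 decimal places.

z = 4.649

p̂₁ = 94/108 = 0.87037, p̂₂ = 361/562 = 0.64235.
Pooled p̂ = (94+361)/(108+562) = 455/670 = 0.67910.
SE = √[p̂(1−p̂)(1/n₁+1/n₂)] = √[0.67910·0.32090·(1/108+1/562)] ≈ 0.049046.
z = 0.22802/0.049046 = 4.649.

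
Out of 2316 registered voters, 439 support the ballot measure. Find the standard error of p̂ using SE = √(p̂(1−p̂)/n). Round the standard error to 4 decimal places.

Sample proportion p̂ = 439/2316 = 0.18955.
p̂(1−p̂) = 0.153621.
Dividing by n and taking the root: √0.000066330 = 0.0081.

SE = 0.0081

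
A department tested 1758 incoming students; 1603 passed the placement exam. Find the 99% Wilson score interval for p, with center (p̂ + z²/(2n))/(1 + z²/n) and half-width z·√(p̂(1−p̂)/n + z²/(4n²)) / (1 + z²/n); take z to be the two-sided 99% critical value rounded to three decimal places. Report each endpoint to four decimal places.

(0.8928, 0.9277)

p̂ = 1603/1758 = 0.91183; z = 2.576, so z² = 6.635776.
1 + z²/n = 1.003775.
Center = (0.91183 + 0.001887)/1.003775 = 0.91028.
Radicand: p̂(1−p̂)/n + z²/(4n²) = 0.000045731 + 0.000000537 = 0.000046268.
Half-width = z·√(radicand)/denom = 2.576·0.006802/1.003775 = 0.01746.
So the interval runs from 0.8928 to 0.9277.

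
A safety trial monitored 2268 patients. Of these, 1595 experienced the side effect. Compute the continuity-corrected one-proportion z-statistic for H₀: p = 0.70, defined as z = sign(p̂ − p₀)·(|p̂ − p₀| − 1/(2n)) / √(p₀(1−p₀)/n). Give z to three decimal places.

The sample proportion is 1595/2268 = 0.70326. p̂ − p₀ = 0.003263.
1/(2n) = 0.000220.
Corrected numerator: |0.003263| − 0.000220 = 0.003043.
Under H₀, SE = √(p₀(1−p₀)/n) = √(0.70·0.30/2268) = √0.000092593 = 0.009623.
z = (+)0.003043/0.009623 = 0.316.

z = 0.316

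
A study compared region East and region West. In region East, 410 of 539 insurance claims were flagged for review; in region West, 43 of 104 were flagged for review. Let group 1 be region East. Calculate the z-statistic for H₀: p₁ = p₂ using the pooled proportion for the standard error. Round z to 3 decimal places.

Sample proportions: p̂₁ = 410/539 = 0.76067 and p̂₂ = 43/104 = 0.41346.
Pooling: p̂ = 453/643 = 0.70451.
Pooled SE = √[0.2081756·0.01147067] ≈ 0.048866.
z = 0.34721/0.048866 = 7.105.

z = 7.105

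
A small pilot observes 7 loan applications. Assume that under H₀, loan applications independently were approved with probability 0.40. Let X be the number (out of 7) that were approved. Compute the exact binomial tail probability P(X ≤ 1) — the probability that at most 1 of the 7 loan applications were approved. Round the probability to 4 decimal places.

X is binomial with n = 7 and p = 0.40.
P(X ≤ 1) = C(7,0)·0.40^0·0.60^7 + C(7,1)·0.40^1·0.60^6.
= 0.027994 + 0.130637 = 0.1586.

P = 0.1586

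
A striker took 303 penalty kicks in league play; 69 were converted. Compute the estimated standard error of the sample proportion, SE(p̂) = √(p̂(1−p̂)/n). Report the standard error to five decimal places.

SE = 0.02409

With x = 69 successes in n = 303, p̂ = 0.22772.
p̂(1−p̂) = 0.175864.
SE = √(0.175864/303) = 0.02409.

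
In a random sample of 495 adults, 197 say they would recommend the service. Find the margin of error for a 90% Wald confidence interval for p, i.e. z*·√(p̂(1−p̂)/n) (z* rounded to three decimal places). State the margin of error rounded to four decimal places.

ME = 0.0362

The sample proportion is 197/495 = 0.39798.
SE = √(p̂(1−p̂)/n) = √(0.239592/495) = 0.022001.
z* = 1.645 at the 90% level.
So ME = 0.0362.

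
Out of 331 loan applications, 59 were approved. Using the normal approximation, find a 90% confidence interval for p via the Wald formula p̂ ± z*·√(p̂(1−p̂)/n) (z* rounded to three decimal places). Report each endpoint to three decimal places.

p̂ = 59/331 = 0.17825.
Standard error of p̂: √(0.146475/331) = √0.000442524 = 0.021036.
z* = 1.645 at the 90% level.
Margin of error: 1.645 × 0.021036 = 0.03460.
So the interval runs from 0.144 to 0.213.

(0.144, 0.213)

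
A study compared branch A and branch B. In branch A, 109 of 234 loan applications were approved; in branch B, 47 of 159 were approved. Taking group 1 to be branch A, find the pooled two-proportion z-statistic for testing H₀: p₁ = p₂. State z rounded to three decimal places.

p̂₁ = 109/234 = 0.46581, p̂₂ = 47/159 = 0.29560.
Pooling: p̂ = 156/393 = 0.39695.
SE = √[p̂(1−p̂)(1/n₁+1/n₂)] = √[0.39695·0.60305·(1/234+1/159)] ≈ 0.050284.
z = (p̂₁ − p̂₂)/SE = (0.46581 − 0.29560)/0.050284 = 0.17021/0.050284 = 3.385.

z = 3.385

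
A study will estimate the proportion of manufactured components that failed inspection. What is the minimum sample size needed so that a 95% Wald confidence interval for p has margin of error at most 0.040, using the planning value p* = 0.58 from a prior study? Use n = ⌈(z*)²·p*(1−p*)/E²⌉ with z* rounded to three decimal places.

The 95% critical value is z* = 1.960.
p*(1−p*) = 0.58·0.42 = 0.2436.
(z*)²·p*(1−p*)/E² = 3.841600·0.2436/0.001600 = 584.884.
⌈584.884⌉ = 585.

n = 585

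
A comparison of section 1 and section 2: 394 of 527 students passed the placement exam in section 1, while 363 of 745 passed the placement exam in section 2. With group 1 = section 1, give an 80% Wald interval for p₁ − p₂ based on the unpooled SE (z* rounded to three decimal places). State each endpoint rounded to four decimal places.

p̂₁ = 0.74763, p̂₂ = 0.48725, so the observed difference is 0.26038.
SE = √(0.000358027 + 0.000335352) = √0.000693379 = 0.026332.
z* = 1.282 at the 80% level. Margin = 1.282·0.026332 = 0.03376.
Interval: 0.26038 ± 0.03376 → (0.2266, 0.2941).

(0.2266, 0.2941)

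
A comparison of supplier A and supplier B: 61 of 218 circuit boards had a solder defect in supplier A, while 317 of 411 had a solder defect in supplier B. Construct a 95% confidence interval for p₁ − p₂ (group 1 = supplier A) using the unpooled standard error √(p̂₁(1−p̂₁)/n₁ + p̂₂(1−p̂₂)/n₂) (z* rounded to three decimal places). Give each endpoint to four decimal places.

p̂₁ = 61/218 = 0.27982, p̂₂ = 317/411 = 0.77129; p̂₁ − p̂₂ = -0.49147.
SE = √(0.000924400 + 0.000429202) = √0.001353602 = 0.036791.
The 95% critical value is z* = 1.960. Margin = 1.960·0.036791 = 0.07211.
CI: -0.49147 ± 0.07211 = (-0.5636, -0.4194).

(-0.5636, -0.4194)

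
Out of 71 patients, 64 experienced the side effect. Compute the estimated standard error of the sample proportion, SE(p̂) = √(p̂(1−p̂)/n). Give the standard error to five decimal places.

Sample proportion p̂ = 64/71 = 0.90141.
p̂(1−p̂) = 0.088870.
SE = √(0.088870/71) = 0.03538.

SE = 0.03538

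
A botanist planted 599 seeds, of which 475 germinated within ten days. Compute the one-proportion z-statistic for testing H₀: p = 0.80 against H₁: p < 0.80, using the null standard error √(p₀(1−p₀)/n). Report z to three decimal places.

Sample proportion p̂ = 475/599 = 0.79299.
Null standard error: √(0.80·0.20/599) = √0.000267112 = 0.016344.
Test statistic: z = -0.00701/0.016344 = -0.429.

z = -0.429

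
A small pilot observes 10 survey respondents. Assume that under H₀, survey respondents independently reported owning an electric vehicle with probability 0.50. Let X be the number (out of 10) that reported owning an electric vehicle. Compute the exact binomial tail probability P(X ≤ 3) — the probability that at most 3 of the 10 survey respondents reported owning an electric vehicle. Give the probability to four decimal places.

X is binomial with n = 10 and p = 0.50.
P(X ≤ 3) = C(10,0)·0.50^0·0.50^10 + C(10,1)·0.50^1·0.50^9 + C(10,2)·0.50^2·0.50^8 + C(10,3)·0.50^3·0.50^7.
= 0.000977 + 0.009766 + 0.043945 + 0.117188 = 0.1719.

P = 0.1719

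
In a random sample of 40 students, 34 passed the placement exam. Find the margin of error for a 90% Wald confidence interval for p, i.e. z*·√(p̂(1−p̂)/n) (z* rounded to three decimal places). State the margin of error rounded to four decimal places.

p̂ = 34/40 = 0.85000.
SE(p̂) = √(0.85000·0.15000/40) = 0.056458.
z* = 1.645 at the 90% level.
Margin of error = z*·SE = 1.645 × 0.056458 = 0.0929.

ME = 0.0929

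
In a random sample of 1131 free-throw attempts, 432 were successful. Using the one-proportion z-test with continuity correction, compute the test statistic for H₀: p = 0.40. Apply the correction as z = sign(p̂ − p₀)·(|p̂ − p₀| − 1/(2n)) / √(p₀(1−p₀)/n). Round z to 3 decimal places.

The sample proportion is 432/1131 = 0.38196. p̂ − p₀ = -0.018037.
Continuity correction 1/(2n) = 1/2262 = 0.000442.
Corrected numerator: |-0.018037| − 0.000442 = 0.017595.
SE₀ = √(0.40·0.60/1131) = 0.014567.
z = −0.017595/0.014567 = -1.208.

z = -1.208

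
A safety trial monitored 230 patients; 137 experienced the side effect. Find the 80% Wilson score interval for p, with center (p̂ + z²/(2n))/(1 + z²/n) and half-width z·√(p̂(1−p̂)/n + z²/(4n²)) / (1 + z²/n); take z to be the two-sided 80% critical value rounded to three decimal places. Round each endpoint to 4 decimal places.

Here p̂ = 137/230 = 0.59565 and z = 1.282 (z² = 1.643524).
1 + z²/n = 1.007146.
Adjusted center: (0.59565 + z²/(2n))/1.007146 = 0.59497.
Radicand: p̂(1−p̂)/n + z²/(4n²) = 0.001047177 + 0.000007767 = 0.001054944.
Half-width = 1.282·√0.001054944/1.007146 = 0.04134.
So the interval runs from 0.5536 to 0.6363.

(0.5536, 0.6363)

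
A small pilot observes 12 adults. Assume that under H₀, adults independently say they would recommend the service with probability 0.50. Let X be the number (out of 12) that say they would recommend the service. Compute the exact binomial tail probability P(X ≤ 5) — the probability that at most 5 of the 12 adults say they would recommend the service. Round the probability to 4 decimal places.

P = 0.3872

X is binomial with n = 12 and p = 0.50.
P(X ≤ 5) = Σ_{j=0}^{5} C(12,j)·0.50^j·0.50^{12−j}.
= 0.000244 + 0.002930 + 0.016113 + 0.053711 + 0.120850 + 0.193359 = 0.3872.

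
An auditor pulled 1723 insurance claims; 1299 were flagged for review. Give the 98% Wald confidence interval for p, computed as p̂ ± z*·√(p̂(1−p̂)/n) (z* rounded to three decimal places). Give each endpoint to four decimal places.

(0.7298, 0.7781)

Sample proportion p̂ = 1299/1723 = 0.75392.
SE(p̂) = √(0.75392·0.24608/1723) = 0.010377.
z* = 2.326 at the 98% level.
Margin of error: 2.326 × 0.010377 = 0.02414.
CI: 0.75392 ± 0.02414 = (0.7298, 0.7781).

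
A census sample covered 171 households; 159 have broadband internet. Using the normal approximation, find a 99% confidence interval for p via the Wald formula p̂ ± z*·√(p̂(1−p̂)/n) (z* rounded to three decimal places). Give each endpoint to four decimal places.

(0.8795, 0.9801)

p̂ = 159/171 = 0.92982.
SE(p̂) = √(0.92982·0.07018/171) = 0.019534.
z* = 2.576 at the 99% level.
Margin of error: 2.576 × 0.019534 = 0.05032.
CI: 0.92982 ± 0.05032 = (0.8795, 0.9801).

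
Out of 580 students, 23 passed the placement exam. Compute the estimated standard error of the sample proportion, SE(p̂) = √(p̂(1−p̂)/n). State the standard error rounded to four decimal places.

SE = 0.0081

The sample proportion is 23/580 = 0.03966.
p̂(1−p̂) = 0.038087.
SE = √(0.038087/580) = 0.0081.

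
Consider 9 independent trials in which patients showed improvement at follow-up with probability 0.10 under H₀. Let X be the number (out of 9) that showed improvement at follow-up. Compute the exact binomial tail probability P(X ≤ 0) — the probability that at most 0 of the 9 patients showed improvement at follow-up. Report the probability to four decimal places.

X ~ Binomial(n=9, p=0.10).
P(X ≤ 0) = C(9,0)·0.10^0·0.90^9.
= 0.387420 = 0.3874.

P = 0.3874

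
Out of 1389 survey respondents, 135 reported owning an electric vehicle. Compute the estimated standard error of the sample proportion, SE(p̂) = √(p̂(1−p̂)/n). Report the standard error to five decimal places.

With x = 135 successes in n = 1389, p̂ = 0.09719.
p̂(1−p̂) = 0.09719·0.90281 = 0.087744.
Dividing by n and taking the root: √0.000063171 = 0.00795.

SE = 0.00795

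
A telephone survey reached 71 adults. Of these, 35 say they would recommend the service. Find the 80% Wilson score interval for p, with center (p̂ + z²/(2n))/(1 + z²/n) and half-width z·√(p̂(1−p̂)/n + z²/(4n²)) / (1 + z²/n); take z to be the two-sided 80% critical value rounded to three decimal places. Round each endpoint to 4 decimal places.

Here p̂ = 35/71 = 0.49296 and z = 1.282 (z² = 1.643524).
1 + z²/n = 1.023148.
Center = (0.49296 + 0.011574)/1.023148 = 0.49312.
Radicand: p̂(1−p̂)/n + z²/(4n²) = 0.003520428 + 0.000081508 = 0.003601936.
Half-width = 1.282·√0.003601936/1.023148 = 0.07520.
Interval: 0.49312 ± 0.07520 → (0.4179, 0.5683).

(0.4179, 0.5683)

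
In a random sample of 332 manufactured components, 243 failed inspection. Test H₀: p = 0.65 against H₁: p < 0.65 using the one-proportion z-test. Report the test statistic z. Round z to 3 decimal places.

Sample proportion p̂ = 243/332 = 0.73193.
Under H₀, SE = √(p₀(1−p₀)/n) = √(0.65·0.35/332) = √0.000685241 = 0.026177.
z = (p̂ − p₀)/SE = (0.73193 − 0.65)/0.026177 = 3.130.

z = 3.130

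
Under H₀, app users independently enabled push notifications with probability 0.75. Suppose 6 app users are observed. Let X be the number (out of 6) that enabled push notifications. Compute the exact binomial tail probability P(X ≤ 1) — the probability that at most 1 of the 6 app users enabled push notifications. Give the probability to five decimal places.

P = 0.00464

X is binomial with n = 6 and p = 0.75.
P(X ≤ 1) = C(6,0)·0.75^0·0.25^6 + C(6,1)·0.75^1·0.25^5.
= 0.000244 + 0.004395 = 0.00464.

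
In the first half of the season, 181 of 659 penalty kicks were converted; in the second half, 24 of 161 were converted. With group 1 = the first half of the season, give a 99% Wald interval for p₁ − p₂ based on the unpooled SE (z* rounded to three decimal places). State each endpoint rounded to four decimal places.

(0.0405, 0.2106)

p̂₁ = 181/659 = 0.27466, p̂₂ = 24/161 = 0.14907; p̂₁ − p̂₂ = 0.12559.
Unpooled SE = √(p̂₁(1−p̂₁)/n₁ + p̂₂(1−p̂₂)/n₂) = √(0.000302308 + 0.000787869) = 0.033018.
The 99% critical value is z* = 2.576. Margin = 2.576·0.033018 = 0.08505.
So the interval runs from 0.0405 to 0.2106.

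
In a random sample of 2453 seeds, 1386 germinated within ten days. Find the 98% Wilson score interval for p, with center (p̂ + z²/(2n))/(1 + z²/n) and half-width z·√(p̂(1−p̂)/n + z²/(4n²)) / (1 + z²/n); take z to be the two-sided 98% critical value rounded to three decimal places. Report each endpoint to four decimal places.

(0.5416, 0.5881)

p̂ = 1386/2453 = 0.56502; z = 2.326, so z² = 5.410276.
Denominator 1 + z²/n = 1 + 5.410276/2453 = 1.002206.
Adjusted center: (0.56502 + z²/(2n))/1.002206 = 0.56488.
Radicand: p̂(1−p̂)/n + z²/(4n²) = 0.000100192 + 0.000000225 = 0.000100417.
Half-width = z·√(radicand)/denom = 2.326·0.010021/1.002206 = 0.02326.
Interval: 0.56488 ± 0.02326 → (0.5416, 0.5881).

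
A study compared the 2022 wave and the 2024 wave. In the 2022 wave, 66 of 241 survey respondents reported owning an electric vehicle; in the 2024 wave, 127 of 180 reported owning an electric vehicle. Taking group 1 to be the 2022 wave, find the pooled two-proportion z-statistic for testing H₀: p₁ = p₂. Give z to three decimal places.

z = -8.795

p̂₁ = 66/241 = 0.27386, p̂₂ = 127/180 = 0.70556.
Pooling: p̂ = 193/421 = 0.45843.
SE = √[p̂(1−p̂)(1/n₁+1/n₂)] = √[0.45843·0.54157·(1/241+1/180)] ≈ 0.049086.
z = -0.43170/0.049086 = -8.795.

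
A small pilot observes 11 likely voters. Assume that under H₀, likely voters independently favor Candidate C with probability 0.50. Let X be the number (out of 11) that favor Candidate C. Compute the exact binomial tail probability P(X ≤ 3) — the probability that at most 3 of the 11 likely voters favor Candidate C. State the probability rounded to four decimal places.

X ~ Binomial(n=11, p=0.50).
P(X ≤ 3) = C(11,0)·0.50^0·0.50^11 + C(11,1)·0.50^1·0.50^10 + C(11,2)·0.50^2·0.50^9 + C(11,3)·0.50^3·0.50^8.
= 0.000488 + 0.005371 + 0.026855 + 0.080566 = 0.1133.

P = 0.1133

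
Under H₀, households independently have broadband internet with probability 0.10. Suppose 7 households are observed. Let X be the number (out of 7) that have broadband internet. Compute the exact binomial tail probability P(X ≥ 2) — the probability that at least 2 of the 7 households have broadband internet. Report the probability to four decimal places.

X is binomial with n = 7 and p = 0.10.
P(X ≥ 2) = Σ_{j=2}^{7} C(7,j)·0.10^j·0.90^{7−j}.
= 0.124003 + 0.022964 + 0.002552 + 0.000170 + 0.000006 + 0.000000 = 0.1497.

P = 0.1497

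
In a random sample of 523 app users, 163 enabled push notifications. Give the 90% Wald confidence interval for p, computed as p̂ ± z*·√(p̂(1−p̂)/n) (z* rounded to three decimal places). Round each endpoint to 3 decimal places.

The sample proportion is 163/523 = 0.31166.
Standard error of p̂: √(0.214529/523) = √0.000410190 = 0.020253.
z* = 1.645 at the 90% level.
Margin = 1.645·0.020253 = 0.03332.
Interval: 0.31166 ± 0.03332 → (0.278, 0.345).

(0.278, 0.345)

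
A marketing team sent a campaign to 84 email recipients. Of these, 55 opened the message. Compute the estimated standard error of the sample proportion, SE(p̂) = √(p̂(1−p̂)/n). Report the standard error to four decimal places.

p̂ = 55/84 = 0.65476.
p̂(1−p̂) = 0.226049.
SE = √(0.226049/84) = 0.0519.

SE = 0.0519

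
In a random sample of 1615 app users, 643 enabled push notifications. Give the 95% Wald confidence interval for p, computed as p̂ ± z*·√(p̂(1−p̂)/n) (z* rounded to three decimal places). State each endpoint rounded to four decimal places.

The sample proportion is 643/1615 = 0.39814.
SE = √(p̂(1−p̂)/n) = √(0.239625/1615) = 0.012181.
z* = 1.960 at the 95% level.
Margin = 1.960·0.012181 = 0.02387.
Interval: 0.39814 ± 0.02387 → (0.3743, 0.4220).

(0.3743, 0.4220)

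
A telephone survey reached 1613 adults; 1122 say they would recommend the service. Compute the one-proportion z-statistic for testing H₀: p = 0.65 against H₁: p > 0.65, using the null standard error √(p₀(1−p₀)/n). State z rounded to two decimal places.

p̂ = 1122/1613 = 0.69560.
Null standard error: √(0.65·0.35/1613) = √0.000141042 = 0.011876.
z = (p̂ − p₀)/SE = (0.69560 − 0.65)/0.011876 = 3.84.

z = 3.84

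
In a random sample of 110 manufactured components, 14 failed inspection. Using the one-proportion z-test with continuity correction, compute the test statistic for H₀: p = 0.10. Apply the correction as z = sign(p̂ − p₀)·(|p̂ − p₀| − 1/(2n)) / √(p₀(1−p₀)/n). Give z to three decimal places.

z = 0.795

The sample proportion is 14/110 = 0.12727. p̂ − p₀ = 0.027273.
Continuity correction 1/(2n) = 1/220 = 0.004545.
Corrected numerator: |0.027273| − 0.004545 = 0.022728.
Null standard error: √(0.10·0.90/110) = √0.000818182 = 0.028604.
z = (+)0.022728/0.028604 = 0.795.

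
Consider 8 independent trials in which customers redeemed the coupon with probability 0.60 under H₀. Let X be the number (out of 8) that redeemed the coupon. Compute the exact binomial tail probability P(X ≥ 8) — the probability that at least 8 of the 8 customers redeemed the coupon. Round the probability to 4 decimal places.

P = 0.0168

X is binomial with n = 8 and p = 0.60.
P(X ≥ 8) = C(8,8)·0.60^8·0.40^0.
= 0.016796 = 0.0168.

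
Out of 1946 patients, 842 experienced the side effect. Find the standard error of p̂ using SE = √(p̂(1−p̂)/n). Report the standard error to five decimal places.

SE = 0.01123

Sample proportion p̂ = 842/1946 = 0.43268.
p̂(1−p̂) = 0.245468.
SE = √(0.245468/1946) = 0.01123.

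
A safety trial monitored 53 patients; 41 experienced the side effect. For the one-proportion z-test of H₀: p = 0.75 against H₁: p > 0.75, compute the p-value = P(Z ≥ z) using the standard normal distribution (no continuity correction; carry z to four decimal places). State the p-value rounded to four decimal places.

p-value = 0.3459

p̂ = 41/53 = 0.77358.
Null standard error: √(0.75·0.25/53) = √0.003537736 = 0.059479.
Test statistic (full precision, shown to 4 dp): z = (41/53 − 0.75)/SE₀ ≈ 0.3965.
From the standard normal, P(Z ≥ z) = 0.3459.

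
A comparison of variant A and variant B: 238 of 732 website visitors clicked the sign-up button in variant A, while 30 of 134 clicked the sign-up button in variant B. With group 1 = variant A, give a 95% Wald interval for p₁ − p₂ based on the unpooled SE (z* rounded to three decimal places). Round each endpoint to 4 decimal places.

(0.0229, 0.1796)

p̂₁ = 238/732 = 0.32514, p̂₂ = 30/134 = 0.22388; p̂₁ − p̂₂ = 0.10126.
Unpooled SE = √(p̂₁(1−p̂₁)/n₁ + p̂₂(1−p̂₂)/n₂) = √(0.000299758 + 0.001296702) = 0.039956.
z* = 1.960 at the 95% level. Margin of error = 0.07831.
So the interval runs from 0.0229 to 0.1796.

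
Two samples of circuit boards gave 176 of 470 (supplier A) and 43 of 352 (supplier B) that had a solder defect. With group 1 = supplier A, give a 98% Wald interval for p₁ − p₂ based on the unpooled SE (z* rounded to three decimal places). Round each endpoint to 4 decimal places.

(0.1864, 0.3182)

p̂₁ = 0.37447, p̂₂ = 0.12216, so the observed difference is 0.25231.
SE = √(0.000498387 + 0.000304648) = √0.000803035 = 0.028338.
For 98% confidence, z* = 2.326. Margin = 2.326·0.028338 = 0.06591.
CI: 0.25231 ± 0.06591 = (0.1864, 0.3182).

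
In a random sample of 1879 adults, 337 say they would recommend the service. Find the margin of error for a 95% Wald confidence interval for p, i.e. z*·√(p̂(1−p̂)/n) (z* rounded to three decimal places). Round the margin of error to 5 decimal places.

ME = 0.01735

The sample proportion is 337/1879 = 0.17935.
Standard error of p̂: √(0.147184/1879) = √0.000078331 = 0.008850.
z* = 1.960 at the 95% level.
So ME = 0.01735.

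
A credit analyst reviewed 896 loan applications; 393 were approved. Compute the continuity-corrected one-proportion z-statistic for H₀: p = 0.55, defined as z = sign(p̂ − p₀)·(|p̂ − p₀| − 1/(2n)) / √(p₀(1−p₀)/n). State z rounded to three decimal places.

z = -6.668

p̂ = 393/896 = 0.43862. p̂ − p₀ = -0.111384.
Continuity correction 1/(2n) = 1/1792 = 0.000558.
Corrected numerator: |-0.111384| − 0.000558 = 0.110826.
Under H₀, SE = √(p₀(1−p₀)/n) = √(0.55·0.45/896) = √0.000276228 = 0.016620.
z = (−)0.110826/0.016620 = -6.668.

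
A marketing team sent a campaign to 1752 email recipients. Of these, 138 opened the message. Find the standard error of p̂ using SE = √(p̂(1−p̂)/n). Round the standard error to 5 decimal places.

SE = 0.00644

The sample proportion is 138/1752 = 0.07877.
p̂(1−p̂) = 0.07877·0.92123 = 0.072565.
SE = √(0.072565/1752) = 0.00644.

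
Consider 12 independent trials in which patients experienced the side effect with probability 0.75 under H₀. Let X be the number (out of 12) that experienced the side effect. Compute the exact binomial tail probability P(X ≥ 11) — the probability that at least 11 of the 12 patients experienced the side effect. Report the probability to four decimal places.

P = 0.1584

X is binomial with n = 12 and p = 0.75.
P(X ≥ 11) = C(12,11)·0.75^11·0.25^1 + C(12,12)·0.75^12·0.25^0.
= 0.126705 + 0.031676 = 0.1584.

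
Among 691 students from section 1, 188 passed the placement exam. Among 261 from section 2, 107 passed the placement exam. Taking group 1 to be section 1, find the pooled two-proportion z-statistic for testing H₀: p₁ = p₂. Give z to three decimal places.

z = -4.104

Sample proportions: p̂₁ = 188/691 = 0.27207 and p̂₂ = 107/261 = 0.40996.
Pooling: p̂ = 295/952 = 0.30987.
SE = √[p̂(1−p̂)(1/n₁+1/n₂)] = √[0.30987·0.69013·(1/691+1/261)] ≈ 0.033598.
z = (p̂₁ − p̂₂)/SE = (0.27207 − 0.40996)/0.033598 = -0.13789/0.033598 = -4.104.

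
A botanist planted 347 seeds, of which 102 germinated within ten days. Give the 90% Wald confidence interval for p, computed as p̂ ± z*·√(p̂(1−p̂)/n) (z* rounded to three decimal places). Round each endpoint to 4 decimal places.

(0.2537, 0.3342)

The sample proportion is 102/347 = 0.29395.
SE = √(p̂(1−p̂)/n) = √(0.207543/347) = 0.024456.
For 90% confidence, z* = 1.645.
Margin of error: 1.645 × 0.024456 = 0.04023.
So the interval runs from 0.2537 to 0.3342.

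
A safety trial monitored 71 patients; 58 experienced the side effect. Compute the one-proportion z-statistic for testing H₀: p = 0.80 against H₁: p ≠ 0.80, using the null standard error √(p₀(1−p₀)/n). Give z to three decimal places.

p̂ = 58/71 = 0.81690.
Null standard error: √(0.80·0.20/71) = √0.002253521 = 0.047471.
z = (0.81690 − 0.80)/0.047471 = 0.01690/0.047471 = 0.356.

z = 0.356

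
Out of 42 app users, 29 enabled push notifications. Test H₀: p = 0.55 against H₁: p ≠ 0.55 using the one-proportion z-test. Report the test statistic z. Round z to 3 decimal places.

Sample proportion p̂ = 29/42 = 0.69048.
Under H₀, SE = √(p₀(1−p₀)/n) = √(0.55·0.45/42) = √0.005892857 = 0.076765.
Test statistic: z = 0.14048/0.076765 = 1.830.

z = 1.830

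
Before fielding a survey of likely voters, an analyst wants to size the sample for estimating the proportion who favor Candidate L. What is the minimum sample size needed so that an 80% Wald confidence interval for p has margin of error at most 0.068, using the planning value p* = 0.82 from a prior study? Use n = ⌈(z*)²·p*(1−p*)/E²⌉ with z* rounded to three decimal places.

n = 53

z* = 1.282 at the 80% level.
p*(1−p*) = 0.82·0.18 = 0.1476.
Required n before rounding: 1.643524 × 0.1476 / 0.068² = 52.462.
Rounding up, n = 53.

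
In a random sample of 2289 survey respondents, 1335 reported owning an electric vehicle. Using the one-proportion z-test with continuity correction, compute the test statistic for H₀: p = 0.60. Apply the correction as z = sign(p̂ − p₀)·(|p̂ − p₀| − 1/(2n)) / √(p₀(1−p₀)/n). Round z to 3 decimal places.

Sample proportion p̂ = 1335/2289 = 0.58322. p̂ − p₀ = -0.016776.
Continuity correction 1/(2n) = 1/4578 = 0.000218.
Corrected numerator: |-0.016776| − 0.000218 = 0.016558.
Null standard error: √(0.60·0.40/2289) = √0.000104849 = 0.010240.
z = −0.016558/0.010240 = -1.617.

z = -1.617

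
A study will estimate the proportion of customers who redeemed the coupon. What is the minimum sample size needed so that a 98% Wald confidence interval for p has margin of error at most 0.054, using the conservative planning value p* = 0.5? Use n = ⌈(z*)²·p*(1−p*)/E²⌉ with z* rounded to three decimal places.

The 98% critical value is z* = 2.326.
p*(1−p*) = 0.50·0.50 = 0.2500.
Required n before rounding: 5.410276 × 0.2500 / 0.054² = 463.844.
⌈463.844⌉ = 464.

n = 464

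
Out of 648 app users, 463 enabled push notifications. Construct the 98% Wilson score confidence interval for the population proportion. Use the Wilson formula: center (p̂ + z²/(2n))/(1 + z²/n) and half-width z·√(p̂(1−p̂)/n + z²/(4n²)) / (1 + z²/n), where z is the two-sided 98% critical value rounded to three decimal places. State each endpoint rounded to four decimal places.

Here p̂ = 463/648 = 0.71451 and z = 2.326 (z² = 5.410276).
Denominator 1 + z²/n = 1 + 5.410276/648 = 1.008349.
Center = (0.71451 + 0.004175)/1.008349 = 0.71273.
Radicand: p̂(1−p̂)/n + z²/(4n²) = 0.000314795 + 0.000003221 = 0.000318016.
Half-width = z·√(radicand)/denom = 2.326·0.017833/1.008349 = 0.04114.
Interval: 0.71273 ± 0.04114 → (0.6716, 0.7539).

(0.6716, 0.7539)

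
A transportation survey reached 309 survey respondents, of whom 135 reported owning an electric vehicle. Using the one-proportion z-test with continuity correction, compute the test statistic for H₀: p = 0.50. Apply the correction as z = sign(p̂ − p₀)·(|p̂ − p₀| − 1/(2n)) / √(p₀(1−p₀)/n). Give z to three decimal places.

The sample proportion is 135/309 = 0.43689. p̂ − p₀ = -0.063107.
Continuity correction 1/(2n) = 1/618 = 0.001618.
Corrected numerator: |-0.063107| − 0.001618 = 0.061489.
Null standard error: √(0.50·0.50/309) = √0.000809061 = 0.028444.
z = (−)0.061489/0.028444 = -2.162.

z = -2.162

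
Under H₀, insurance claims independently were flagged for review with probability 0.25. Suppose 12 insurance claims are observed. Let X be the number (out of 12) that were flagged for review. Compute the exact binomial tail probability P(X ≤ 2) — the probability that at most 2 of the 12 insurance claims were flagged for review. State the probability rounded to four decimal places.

P = 0.3907

X is binomial with n = 12 and p = 0.25.
P(X ≤ 2) = C(12,0)·0.25^0·0.75^12 + C(12,1)·0.25^1·0.75^11 + C(12,2)·0.25^2·0.75^10.
= 0.031676 + 0.126705 + 0.232293 = 0.3907.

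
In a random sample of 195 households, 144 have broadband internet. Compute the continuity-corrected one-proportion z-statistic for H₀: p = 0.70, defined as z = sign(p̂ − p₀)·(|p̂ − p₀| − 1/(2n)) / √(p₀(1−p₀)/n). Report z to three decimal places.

z = 1.094

Sample proportion p̂ = 144/195 = 0.73846. p̂ − p₀ = 0.038462.
Continuity correction 1/(2n) = 1/390 = 0.002564.
Corrected numerator: |0.038462| − 0.002564 = 0.035898.
Under H₀, SE = √(p₀(1−p₀)/n) = √(0.70·0.30/195) = √0.001076923 = 0.032817.
z = (+)0.035898/0.032817 = 1.094.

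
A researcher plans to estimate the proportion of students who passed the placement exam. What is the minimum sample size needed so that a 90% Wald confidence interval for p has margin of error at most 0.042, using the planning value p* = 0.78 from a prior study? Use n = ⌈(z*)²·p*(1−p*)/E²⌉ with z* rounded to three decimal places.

The 90% critical value is z* = 1.645.
p*(1−p*) = 0.78·0.22 = 0.1716.
Required n before rounding: 2.706025 × 0.1716 / 0.042² = 263.239.
Rounding up, n = 264.

n = 264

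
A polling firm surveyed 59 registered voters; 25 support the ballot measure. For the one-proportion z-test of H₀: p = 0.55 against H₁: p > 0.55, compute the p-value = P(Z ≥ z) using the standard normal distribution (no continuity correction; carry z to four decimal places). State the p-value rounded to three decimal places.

p̂ = 25/59 = 0.42373.
Null standard error: √(0.55·0.45/59) = √0.004194915 = 0.064768.
Test statistic (full precision, shown to 4 dp): z = (25/59 − 0.55)/SE₀ ≈ -1.9496.
p-value = P(Z ≥ z) with z = -1.9496 → 0.974.

p-value = 0.974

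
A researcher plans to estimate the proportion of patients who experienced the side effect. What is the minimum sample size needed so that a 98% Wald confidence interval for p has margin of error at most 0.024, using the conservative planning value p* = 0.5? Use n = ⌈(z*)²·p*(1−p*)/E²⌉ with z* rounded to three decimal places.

n = 2349

For 98% confidence, z* = 2.326.
p*(1−p*) = 0.2500.
Required n before rounding: 5.410276 × 0.2500 / 0.024² = 2348.210.
⌈2348.210⌉ = 2349.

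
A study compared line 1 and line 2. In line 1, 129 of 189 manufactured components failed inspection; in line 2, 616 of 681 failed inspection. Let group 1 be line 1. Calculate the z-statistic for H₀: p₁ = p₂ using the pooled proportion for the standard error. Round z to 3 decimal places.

p̂₁ = 129/189 = 0.68254, p̂₂ = 616/681 = 0.90455.
Pooled p̂ = (129+616)/(189+681) = 745/870 = 0.85632.
SE = √[p̂(1−p̂)(1/n₁+1/n₂)] = √[0.85632·0.14368·(1/189+1/681)] ≈ 0.028838.
z = (p̂₁ − p̂₂)/SE = (0.68254 − 0.90455)/0.028838 = -0.22201/0.028838 = -7.699.

z = -7.699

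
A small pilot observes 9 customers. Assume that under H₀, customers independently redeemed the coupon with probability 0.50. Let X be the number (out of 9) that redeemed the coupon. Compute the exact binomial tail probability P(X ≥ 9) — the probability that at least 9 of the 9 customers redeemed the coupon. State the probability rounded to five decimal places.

X ~ Binomial(n=9, p=0.50).
P(X ≥ 9) = C(9,9)·0.50^9·0.50^0.
= 0.001953 = 0.00195.

P = 0.00195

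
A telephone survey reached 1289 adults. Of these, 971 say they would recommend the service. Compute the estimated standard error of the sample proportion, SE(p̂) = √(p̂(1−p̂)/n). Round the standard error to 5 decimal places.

Sample proportion p̂ = 971/1289 = 0.75330.
p̂(1−p̂) = 0.185839.
SE = √(0.185839/1289) = √0.000144173 = 0.01201.

SE = 0.01201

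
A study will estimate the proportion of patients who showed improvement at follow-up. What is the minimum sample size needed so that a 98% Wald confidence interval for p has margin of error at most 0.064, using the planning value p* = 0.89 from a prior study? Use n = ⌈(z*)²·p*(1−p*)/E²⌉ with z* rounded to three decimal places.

z* = 2.326 at the 98% level.
p*(1−p*) = 0.0979.
Required n before rounding: 5.410276 × 0.0979 / 0.064² = 129.313.
⌈129.313⌉ = 130.

n = 130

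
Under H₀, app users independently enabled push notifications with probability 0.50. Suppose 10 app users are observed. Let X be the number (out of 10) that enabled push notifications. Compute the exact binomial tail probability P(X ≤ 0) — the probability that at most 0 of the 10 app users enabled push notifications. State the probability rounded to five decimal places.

X ~ Binomial(n=10, p=0.50).
P(X ≤ 0) = C(10,0)·0.50^0·0.50^10.
= 0.000977 = 0.00098.

P = 0.00098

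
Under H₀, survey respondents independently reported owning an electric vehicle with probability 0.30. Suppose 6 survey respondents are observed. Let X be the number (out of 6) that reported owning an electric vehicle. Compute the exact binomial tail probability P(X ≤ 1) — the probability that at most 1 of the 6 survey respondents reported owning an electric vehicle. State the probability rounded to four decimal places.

P = 0.4202

X ~ Binomial(n=6, p=0.30).
P(X ≤ 1) = C(6,0)·0.30^0·0.70^6 + C(6,1)·0.30^1·0.70^5.
= 0.117649 + 0.302526 = 0.4202.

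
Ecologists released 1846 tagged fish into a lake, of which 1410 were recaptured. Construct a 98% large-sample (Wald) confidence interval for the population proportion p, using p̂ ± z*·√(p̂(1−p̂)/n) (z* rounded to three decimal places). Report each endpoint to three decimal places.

p̂ = 1410/1846 = 0.76381.
SE = √(p̂(1−p̂)/n) = √(0.180402/1846) = 0.009886.
For 98% confidence, z* = 2.326.
Margin of error: 2.326 × 0.009886 = 0.02299.
So the interval runs from 0.741 to 0.787.

(0.741, 0.787)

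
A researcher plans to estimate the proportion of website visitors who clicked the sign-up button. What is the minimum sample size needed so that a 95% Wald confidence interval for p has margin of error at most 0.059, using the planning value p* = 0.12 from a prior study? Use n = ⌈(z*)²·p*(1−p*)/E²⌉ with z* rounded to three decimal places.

z* = 1.960 at the 95% level.
p*(1−p*) = 0.1056.
(z*)²·p*(1−p*)/E² = 3.841600·0.1056/0.003481 = 116.539.
⌈116.539⌉ = 117.

n = 117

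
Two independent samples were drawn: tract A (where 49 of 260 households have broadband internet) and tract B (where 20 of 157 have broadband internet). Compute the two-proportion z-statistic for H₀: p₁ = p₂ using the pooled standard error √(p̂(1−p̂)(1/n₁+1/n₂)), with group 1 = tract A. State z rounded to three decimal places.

z = 1.626

Sample proportions: p̂₁ = 49/260 = 0.18846 and p̂₂ = 20/157 = 0.12739.
Pooled p̂ = (49+20)/(260+157) = 69/417 = 0.16547.
Pooled SE = √[0.1380881·0.01021558] ≈ 0.037559.
z = (p̂₁ − p̂₂)/SE = (0.18846 − 0.12739)/0.037559 = 0.06107/0.037559 = 1.626.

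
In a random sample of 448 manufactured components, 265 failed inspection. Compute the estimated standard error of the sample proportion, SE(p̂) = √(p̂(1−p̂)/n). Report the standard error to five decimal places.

SE = 0.02322

The sample proportion is 265/448 = 0.59152.
p̂(1−p̂) = 0.59152·0.40848 = 0.241624.
Dividing by n and taking the root: √0.000539339 = 0.02322.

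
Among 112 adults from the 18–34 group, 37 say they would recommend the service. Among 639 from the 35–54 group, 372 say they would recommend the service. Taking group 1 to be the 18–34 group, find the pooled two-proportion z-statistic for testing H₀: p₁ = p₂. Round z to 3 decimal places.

z = -4.936

Sample proportions: p̂₁ = 37/112 = 0.33036 and p̂₂ = 372/639 = 0.58216.
Pooled p̂ = (37+372)/(112+639) = 409/751 = 0.54461.
Pooled SE = √[0.2480102·0.01049352] ≈ 0.051015.
z = -0.25180/0.051015 = -4.936.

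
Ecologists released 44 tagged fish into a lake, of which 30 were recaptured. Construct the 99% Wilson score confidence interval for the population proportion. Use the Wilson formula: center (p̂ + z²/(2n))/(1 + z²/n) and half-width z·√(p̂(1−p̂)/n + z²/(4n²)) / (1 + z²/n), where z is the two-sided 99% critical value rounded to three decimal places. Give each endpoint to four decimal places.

(0.4877, 0.8283)

Here p̂ = 30/44 = 0.68182 and z = 2.576 (z² = 6.635776).
1 + z²/n = 1.150813.
Center = (0.68182 + 0.075407)/1.150813 = 0.65799.
Radicand: p̂(1−p̂)/n + z²/(4n²) = 0.004930503 + 0.000856893 = 0.005787396.
Half-width = 2.576·√0.005787396/1.150813 = 0.17029.
CI: 0.65799 ± 0.17029 = (0.4877, 0.8283).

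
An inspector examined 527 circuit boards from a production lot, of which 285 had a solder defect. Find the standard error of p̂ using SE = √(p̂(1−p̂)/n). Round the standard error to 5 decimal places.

SE = 0.02171

The sample proportion is 285/527 = 0.54080.
p̂(1−p̂) = 0.54080·0.45920 = 0.248335.
SE = √(0.248335/527) = √0.000471224 = 0.02171.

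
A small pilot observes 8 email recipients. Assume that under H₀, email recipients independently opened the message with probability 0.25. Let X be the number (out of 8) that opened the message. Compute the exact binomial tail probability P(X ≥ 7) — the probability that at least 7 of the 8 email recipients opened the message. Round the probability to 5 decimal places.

P = 0.00038

X ~ Binomial(n=8, p=0.25).
P(X ≥ 7) = C(8,7)·0.25^7·0.75^1 + C(8,8)·0.25^8·0.75^0.
= 0.000366 + 0.000015 = 0.00038.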